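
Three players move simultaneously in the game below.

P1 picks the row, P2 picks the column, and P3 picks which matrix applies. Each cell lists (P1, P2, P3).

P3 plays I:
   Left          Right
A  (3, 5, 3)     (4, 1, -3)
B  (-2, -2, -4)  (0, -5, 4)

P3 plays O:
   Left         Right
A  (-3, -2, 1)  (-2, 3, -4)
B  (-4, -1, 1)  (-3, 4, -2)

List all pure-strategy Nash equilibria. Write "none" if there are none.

Mark each player's best response to every combination of opponents' strategies; a profile where every player is best-responding is a pure Nash equilibrium.
P1 against (Left, I): payoffs 3, -2 → best response A.
P1 against (Left, O): payoffs -3, -4 → best response A.
P1 against (Right, I): payoffs 4, 0 → best response A.
P1 against (Right, O): payoffs -2, -3 → best response A.
P2 against (A, I): payoffs 5, 1 → best response Left.
P2 against (A, O): payoffs -2, 3 → best response Right.
P2 against (B, I): payoffs -2, -5 → best response Left.
P2 against (B, O): payoffs -1, 4 → best response Right.
P3 against (A, Left): payoffs 3, 1 → best response I.
P3 against (A, Right): payoffs -3, -4 → best response I.
P3 against (B, Left): payoffs -4, 1 → best response O.
P3 against (B, Right): payoffs 4, -2 → best response I.
Mutual best responses: (A, Left, I).

(A, Left, I)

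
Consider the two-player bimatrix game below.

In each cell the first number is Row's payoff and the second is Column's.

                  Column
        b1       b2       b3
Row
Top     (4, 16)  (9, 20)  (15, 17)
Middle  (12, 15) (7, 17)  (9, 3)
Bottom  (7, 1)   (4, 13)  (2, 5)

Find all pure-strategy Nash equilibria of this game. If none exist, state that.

The unique pure-strategy Nash equilibrium is (Top, b2).

(Top, b1): Row can switch to Middle (4 → 12). Not NE.
(Top, b2): Row gets 9, best alternative 7; Column gets 20, best alternative 17. No profitable deviation — NE.
(Top, b3): Column can switch to b2 (17 → 20). Not NE.
(Middle, b1): Column can switch to b2 (15 → 17). Not NE.
(Middle, b2): Row can switch to Top (7 → 9). Not NE.
(Middle, b3): Row can switch to Top (9 → 15). Not NE.
(Bottom, b1): Row can switch to Middle (7 → 12). Not NE.
(Bottom, b2): Row can switch to Top (4 → 9). Not NE.
(Bottom, b3): Row can switch to Top (2 → 15). Not NE.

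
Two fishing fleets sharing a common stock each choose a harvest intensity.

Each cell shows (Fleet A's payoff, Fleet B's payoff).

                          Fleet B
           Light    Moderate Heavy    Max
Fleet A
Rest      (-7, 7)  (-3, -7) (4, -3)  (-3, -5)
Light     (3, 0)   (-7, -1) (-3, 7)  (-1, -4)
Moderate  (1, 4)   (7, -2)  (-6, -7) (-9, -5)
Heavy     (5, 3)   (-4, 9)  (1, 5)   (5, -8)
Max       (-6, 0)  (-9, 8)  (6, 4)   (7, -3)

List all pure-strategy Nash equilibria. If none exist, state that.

No pure-strategy Nash equilibrium.

Fleet A against Light: payoffs -7, 3, 1, 5, -6 → best response Heavy.
Fleet A against Moderate: payoffs -3, -7, 7, -4, -9 → best response Moderate.
Fleet A against Heavy: payoffs 4, -3, -6, 1, 6 → best response Max.
Fleet A against Max: payoffs -3, -1, -9, 5, 7 → best response Max.
Fleet B against Rest: payoffs 7, -7, -3, -5 → best response Light.
Fleet B against Light: payoffs 0, -1, 7, -4 → best response Heavy.
Fleet B against Moderate: payoffs 4, -2, -7, -5 → best response Light.
Fleet B against Heavy: payoffs 3, 9, 5, -8 → best response Moderate.
Fleet B against Max: payoffs 0, 8, 4, -3 → best response Moderate.
No profile is a mutual best response for all players.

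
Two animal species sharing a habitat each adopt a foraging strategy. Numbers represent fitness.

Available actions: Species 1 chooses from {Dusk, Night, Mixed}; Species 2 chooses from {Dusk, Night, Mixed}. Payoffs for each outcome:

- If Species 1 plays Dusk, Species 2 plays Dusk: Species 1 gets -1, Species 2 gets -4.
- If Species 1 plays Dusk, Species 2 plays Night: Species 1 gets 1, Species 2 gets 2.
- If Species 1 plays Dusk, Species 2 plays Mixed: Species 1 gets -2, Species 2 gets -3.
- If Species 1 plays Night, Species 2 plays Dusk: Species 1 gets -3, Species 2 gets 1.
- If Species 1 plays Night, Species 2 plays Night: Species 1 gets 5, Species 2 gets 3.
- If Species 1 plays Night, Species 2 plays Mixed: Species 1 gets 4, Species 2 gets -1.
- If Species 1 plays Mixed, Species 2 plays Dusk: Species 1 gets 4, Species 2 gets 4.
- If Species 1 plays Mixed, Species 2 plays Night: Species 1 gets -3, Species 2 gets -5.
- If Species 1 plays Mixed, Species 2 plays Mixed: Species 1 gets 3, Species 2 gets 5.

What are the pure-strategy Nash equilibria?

The unique pure-strategy Nash equilibrium is (Night, Night).

(Dusk, Dusk): Species 1 can switch to Mixed (-1 → 4). Not NE.
(Dusk, Night): Species 1 can switch to Night (1 → 5). Not NE.
(Dusk, Mixed): Species 1 can switch to Night (-2 → 4). Not NE.
(Night, Dusk): Species 1 can switch to Dusk (-3 → -1). Not NE.
(Night, Night): Species 1 gets 5, best alternative 1; Species 2 gets 3, best alternative 1. No profitable deviation — NE.
(Night, Mixed): Species 2 can switch to Dusk (-1 → 1). Not NE.
(Mixed, Dusk): Species 2 can switch to Mixed (4 → 5). Not NE.
(Mixed, Night): Species 1 can switch to Dusk (-3 → 1). Not NE.
(Mixed, Mixed): Species 1 can switch to Night (3 → 4). Not NE.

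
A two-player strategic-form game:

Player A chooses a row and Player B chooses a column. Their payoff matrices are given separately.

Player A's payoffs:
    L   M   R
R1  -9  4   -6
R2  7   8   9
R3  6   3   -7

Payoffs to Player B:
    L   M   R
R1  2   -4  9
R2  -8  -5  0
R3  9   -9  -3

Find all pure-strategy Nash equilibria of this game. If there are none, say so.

Check each profile: it is a Nash equilibrium iff no player can strictly gain by switching unilaterally.
(R1, L): Player A can switch to R2 (-9 → 7). Not NE.
(R1, M): Player A can switch to R2 (4 → 8). Not NE.
(R1, R): Player A can switch to R2 (-6 → 9). Not NE.
(R2, L): Player B can switch to M (-8 → -5). Not NE.
(R2, M): Player B can switch to R (-5 → 0). Not NE.
(R2, R): Player A gets 9, best alternative -6; Player B gets 0, best alternative -5. No profitable deviation — NE.
(R3, L): Player A can switch to R2 (6 → 7). Not NE.
(The remaining 2 profiles each have a profitable deviation by the same check.)

The unique pure-strategy Nash equilibrium is (R2, R).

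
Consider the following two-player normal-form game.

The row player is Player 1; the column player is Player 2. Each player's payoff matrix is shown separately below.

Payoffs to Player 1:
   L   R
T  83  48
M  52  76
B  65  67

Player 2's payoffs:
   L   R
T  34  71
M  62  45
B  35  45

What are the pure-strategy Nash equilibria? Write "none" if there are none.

This game has no pure Nash equilibrium.

(T, L): Player 2 can switch to R (34 → 71). Not NE.
(T, R): Player 1 can switch to M (48 → 76). Not NE.
(M, L): Player 1 can switch to T (52 → 83). Not NE.
(M, R): Player 2 can switch to L (45 → 62). Not NE.
(B, L): Player 1 can switch to T (65 → 83). Not NE.
(B, R): Player 1 can switch to M (67 → 76). Not NE.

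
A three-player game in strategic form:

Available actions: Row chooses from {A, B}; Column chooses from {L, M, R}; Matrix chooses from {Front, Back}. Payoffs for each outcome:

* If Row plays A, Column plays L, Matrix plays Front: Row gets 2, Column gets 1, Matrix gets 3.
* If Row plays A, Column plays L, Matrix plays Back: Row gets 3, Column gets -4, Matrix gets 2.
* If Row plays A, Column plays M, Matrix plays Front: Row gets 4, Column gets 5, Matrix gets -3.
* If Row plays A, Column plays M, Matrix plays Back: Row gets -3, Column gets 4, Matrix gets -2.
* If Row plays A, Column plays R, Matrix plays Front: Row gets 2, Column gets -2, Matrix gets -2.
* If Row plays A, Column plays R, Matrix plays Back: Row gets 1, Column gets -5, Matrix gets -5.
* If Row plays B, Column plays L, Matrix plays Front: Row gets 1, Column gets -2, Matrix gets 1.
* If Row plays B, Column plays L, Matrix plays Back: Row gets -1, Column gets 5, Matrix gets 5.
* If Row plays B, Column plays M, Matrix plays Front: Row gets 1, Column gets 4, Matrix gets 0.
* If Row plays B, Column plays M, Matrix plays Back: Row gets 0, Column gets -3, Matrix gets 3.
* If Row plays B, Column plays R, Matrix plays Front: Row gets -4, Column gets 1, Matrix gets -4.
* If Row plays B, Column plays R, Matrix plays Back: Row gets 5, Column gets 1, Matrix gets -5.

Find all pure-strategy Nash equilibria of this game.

(A, L, Front): Column can switch to M (1 → 5). Not NE.
(A, L, Back): Column can switch to M (-4 → 4). Not NE.
(A, M, Front): Matrix can switch to Back (-3 → -2). Not NE.
(A, M, Back): Row can switch to B (-3 → 0). Not NE.
(A, R, Front): Column can switch to L (-2 → 1). Not NE.
(A, R, Back): Row can switch to B (1 → 5). Not NE.
(B, L, Front): Row can switch to A (1 → 2). Not NE.
(B, L, Back): Row can switch to A (-1 → 3). Not NE.
(B, M, Front): Row can switch to A (1 → 4). Not NE.
(B, M, Back): Column can switch to L (-3 → 5). Not NE.
(The remaining 2 profiles each have a profitable deviation by the same check.)

No pure-strategy Nash equilibrium.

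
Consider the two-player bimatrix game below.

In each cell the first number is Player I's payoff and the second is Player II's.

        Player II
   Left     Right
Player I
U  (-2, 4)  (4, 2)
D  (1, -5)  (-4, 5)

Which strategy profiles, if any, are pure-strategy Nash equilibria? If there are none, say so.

No pure-strategy Nash equilibrium.

(U, Left): Player I can switch to D (-2 → 1). Not NE.
(U, Right): Player II can switch to Left (2 → 4). Not NE.
(D, Left): Player II can switch to Right (-5 → 5). Not NE.
(D, Right): Player I can switch to U (-4 → 4). Not NE.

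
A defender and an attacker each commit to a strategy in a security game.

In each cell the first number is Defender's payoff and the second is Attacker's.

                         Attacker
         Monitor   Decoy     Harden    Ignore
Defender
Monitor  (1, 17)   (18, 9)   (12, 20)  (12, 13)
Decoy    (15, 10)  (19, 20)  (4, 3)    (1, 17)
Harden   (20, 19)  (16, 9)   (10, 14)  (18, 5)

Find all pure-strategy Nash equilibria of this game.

(Monitor, Harden), (Decoy, Decoy), (Harden, Monitor)

Defender against Monitor: payoffs 1, 15, 20 → best response Harden.
Defender against Decoy: payoffs 18, 19, 16 → best response Decoy.
Defender against Harden: payoffs 12, 4, 10 → best response Monitor.
Defender against Ignore: payoffs 12, 1, 18 → best response Harden.
Attacker against Monitor: payoffs 17, 9, 20, 13 → best response Harden.
Attacker against Decoy: payoffs 10, 20, 3, 17 → best response Decoy.
Attacker against Harden: payoffs 19, 9, 14, 5 → best response Monitor.
Mutual best responses: (Monitor, Harden); (Decoy, Decoy); (Harden, Monitor).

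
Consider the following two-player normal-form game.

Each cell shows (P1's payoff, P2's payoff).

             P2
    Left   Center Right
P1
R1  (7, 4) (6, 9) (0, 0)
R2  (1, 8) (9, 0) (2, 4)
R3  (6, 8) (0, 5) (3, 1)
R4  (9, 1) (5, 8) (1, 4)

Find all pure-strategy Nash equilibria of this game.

No pure-strategy Nash equilibrium.

P1 against Left: payoffs 7, 1, 6, 9 → best response R4.
P1 against Center: payoffs 6, 9, 0, 5 → best response R2.
P1 against Right: payoffs 0, 2, 3, 1 → best response R3.
P2 against R1: payoffs 4, 9, 0 → best response Center.
P2 against R2: payoffs 8, 0, 4 → best response Left.
P2 against R3: payoffs 8, 5, 1 → best response Left.
P2 against R4: payoffs 1, 8, 4 → best response Center.
No profile is a mutual best response for all players.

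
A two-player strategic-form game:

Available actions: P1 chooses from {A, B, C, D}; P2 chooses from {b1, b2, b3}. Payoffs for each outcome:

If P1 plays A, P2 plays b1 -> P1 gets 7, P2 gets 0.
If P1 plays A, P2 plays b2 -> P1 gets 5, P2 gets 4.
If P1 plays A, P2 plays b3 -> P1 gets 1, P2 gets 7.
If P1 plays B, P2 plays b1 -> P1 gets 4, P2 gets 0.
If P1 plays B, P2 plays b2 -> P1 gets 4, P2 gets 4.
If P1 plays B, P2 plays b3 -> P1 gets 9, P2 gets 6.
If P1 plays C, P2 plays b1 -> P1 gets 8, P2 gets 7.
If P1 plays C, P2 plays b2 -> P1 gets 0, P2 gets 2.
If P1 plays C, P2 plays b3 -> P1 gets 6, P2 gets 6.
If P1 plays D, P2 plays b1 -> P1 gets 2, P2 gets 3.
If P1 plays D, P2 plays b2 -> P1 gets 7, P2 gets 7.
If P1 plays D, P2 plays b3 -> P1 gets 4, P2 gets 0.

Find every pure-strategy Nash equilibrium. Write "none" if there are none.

(B, b3) and (C, b1) and (D, b2)

P1 against b1: payoffs 7, 4, 8, 2 → best response C.
P1 against b2: payoffs 5, 4, 0, 7 → best response D.
P1 against b3: payoffs 1, 9, 6, 4 → best response B.
P2 against A: payoffs 0, 4, 7 → best response b3.
P2 against B: payoffs 0, 4, 6 → best response b3.
P2 against C: payoffs 7, 2, 6 → best response b1.
P2 against D: payoffs 3, 7, 0 → best response b2.
Mutual best responses: (B, b3); (C, b1); (D, b2).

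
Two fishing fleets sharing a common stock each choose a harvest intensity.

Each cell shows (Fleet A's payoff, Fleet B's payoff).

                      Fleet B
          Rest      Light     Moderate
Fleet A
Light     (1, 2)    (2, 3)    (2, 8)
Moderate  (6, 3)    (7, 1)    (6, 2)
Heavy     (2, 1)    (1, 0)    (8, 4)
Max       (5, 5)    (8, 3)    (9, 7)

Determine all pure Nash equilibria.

Pure-strategy Nash equilibria: (Moderate, Rest), (Max, Moderate)

(Light, Rest): Fleet A can switch to Moderate (1 → 6). Not NE.
(Light, Light): Fleet A can switch to Moderate (2 → 7). Not NE.
(Light, Moderate): Fleet A can switch to Moderate (2 → 6). Not NE.
(Moderate, Rest): Fleet A gets 6, best alternative 5; Fleet B gets 3, best alternative 2. No profitable deviation — NE.
(Moderate, Light): Fleet A can switch to Max (7 → 8). Not NE.
(Moderate, Moderate): Fleet A can switch to Heavy (6 → 8). Not NE.
(Heavy, Rest): Fleet A can switch to Moderate (2 → 6). Not NE.
(Heavy, Light): Fleet A can switch to Light (1 → 2). Not NE.
(Heavy, Moderate): Fleet A can switch to Max (8 → 9). Not NE.
(Max, Moderate): Fleet A gets 9, best alternative 8; Fleet B gets 7, best alternative 5. No profitable deviation — NE.
(The remaining 2 profiles each have a profitable deviation by the same check.)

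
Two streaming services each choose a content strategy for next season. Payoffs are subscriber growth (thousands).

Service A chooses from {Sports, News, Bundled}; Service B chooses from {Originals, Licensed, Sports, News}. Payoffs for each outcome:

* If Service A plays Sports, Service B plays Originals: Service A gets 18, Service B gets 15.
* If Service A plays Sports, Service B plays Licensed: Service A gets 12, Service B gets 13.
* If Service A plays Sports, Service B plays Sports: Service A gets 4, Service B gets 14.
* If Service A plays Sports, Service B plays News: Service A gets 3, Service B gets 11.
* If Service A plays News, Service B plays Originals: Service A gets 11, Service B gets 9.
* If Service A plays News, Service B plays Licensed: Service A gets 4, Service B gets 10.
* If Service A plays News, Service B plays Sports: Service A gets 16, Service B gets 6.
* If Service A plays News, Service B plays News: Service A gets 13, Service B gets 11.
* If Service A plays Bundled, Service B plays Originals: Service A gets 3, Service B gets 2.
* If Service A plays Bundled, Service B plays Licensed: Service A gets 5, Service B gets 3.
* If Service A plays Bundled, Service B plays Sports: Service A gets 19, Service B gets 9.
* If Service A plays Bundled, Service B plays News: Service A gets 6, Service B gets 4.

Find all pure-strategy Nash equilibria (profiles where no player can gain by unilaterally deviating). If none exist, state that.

Service A against Originals: payoffs 18, 11, 3 → best response Sports.
Service A against Licensed: payoffs 12, 4, 5 → best response Sports.
Service A against Sports: payoffs 4, 16, 19 → best response Bundled.
Service A against News: payoffs 3, 13, 6 → best response News.
Service B against Sports: payoffs 15, 13, 14, 11 → best response Originals.
Service B against News: payoffs 9, 10, 6, 11 → best response News.
Service B against Bundled: payoffs 2, 3, 9, 4 → best response Sports.
Mutual best responses: (Sports, Originals); (News, News); (Bundled, Sports).

Pure-strategy Nash equilibria: (Sports, Originals), (News, News), (Bundled, Sports)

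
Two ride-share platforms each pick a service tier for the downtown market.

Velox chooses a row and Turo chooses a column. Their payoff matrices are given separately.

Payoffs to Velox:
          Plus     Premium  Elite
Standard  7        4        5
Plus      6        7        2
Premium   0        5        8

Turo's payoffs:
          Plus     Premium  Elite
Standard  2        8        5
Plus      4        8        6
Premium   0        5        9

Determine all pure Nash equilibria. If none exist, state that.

The pure Nash equilibria are (Plus, Premium), (Premium, Elite).

Velox against Plus: payoffs 7, 6, 0 → best response Standard.
Velox against Premium: payoffs 4, 7, 5 → best response Plus.
Velox against Elite: payoffs 5, 2, 8 → best response Premium.
Turo against Standard: payoffs 2, 8, 5 → best response Premium.
Turo against Plus: payoffs 4, 8, 6 → best response Premium.
Turo against Premium: payoffs 0, 5, 9 → best response Elite.
Mutual best responses: (Plus, Premium); (Premium, Elite).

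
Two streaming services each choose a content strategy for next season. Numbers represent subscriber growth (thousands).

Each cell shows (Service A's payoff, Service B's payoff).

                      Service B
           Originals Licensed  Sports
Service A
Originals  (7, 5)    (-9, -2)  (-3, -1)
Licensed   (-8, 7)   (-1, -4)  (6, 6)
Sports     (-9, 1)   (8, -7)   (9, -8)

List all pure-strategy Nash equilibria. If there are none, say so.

For each strategy profile, look for a profitable unilateral deviation.
(Originals, Originals): Service A gets 7, best alternative -8; Service B gets 5, best alternative -1. No profitable deviation — NE.
(Originals, Licensed): Service A can switch to Licensed (-9 → -1). Not NE.
(Originals, Sports): Service A can switch to Licensed (-3 → 6). Not NE.
(Licensed, Originals): Service A can switch to Originals (-8 → 7). Not NE.
(Licensed, Licensed): Service A can switch to Sports (-1 → 8). Not NE.
(Licensed, Sports): Service A can switch to Sports (6 → 9). Not NE.
(Sports, Originals): Service A can switch to Originals (-9 → 7). Not NE.
(Sports, Licensed): Service B can switch to Originals (-7 → 1). Not NE.
(Sports, Sports): Service B can switch to Originals (-8 → 1). Not NE.

The unique pure-strategy Nash equilibrium is (Originals, Originals).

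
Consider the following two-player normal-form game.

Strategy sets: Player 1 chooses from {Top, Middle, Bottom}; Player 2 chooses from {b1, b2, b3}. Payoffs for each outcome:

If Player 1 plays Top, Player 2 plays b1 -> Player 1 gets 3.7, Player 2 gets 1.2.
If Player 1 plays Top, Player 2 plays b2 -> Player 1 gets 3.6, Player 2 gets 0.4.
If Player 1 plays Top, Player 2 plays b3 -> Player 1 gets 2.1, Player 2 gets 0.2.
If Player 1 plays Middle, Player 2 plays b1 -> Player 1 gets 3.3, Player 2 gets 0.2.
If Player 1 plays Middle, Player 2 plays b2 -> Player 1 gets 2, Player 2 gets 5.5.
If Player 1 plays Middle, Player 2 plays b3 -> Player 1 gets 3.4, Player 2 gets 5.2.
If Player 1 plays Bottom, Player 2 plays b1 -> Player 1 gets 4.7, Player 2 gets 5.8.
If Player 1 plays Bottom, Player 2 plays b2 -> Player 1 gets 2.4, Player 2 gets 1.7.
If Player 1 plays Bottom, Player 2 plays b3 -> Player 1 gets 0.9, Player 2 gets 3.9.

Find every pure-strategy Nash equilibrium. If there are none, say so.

Player 1 against b1: payoffs 3.7, 3.3, 4.7 → best response Bottom.
Player 1 against b2: payoffs 3.6, 2, 2.4 → best response Top.
Player 1 against b3: payoffs 2.1, 3.4, 0.9 → best response Middle.
Player 2 against Top: payoffs 1.2, 0.4, 0.2 → best response b1.
Player 2 against Middle: payoffs 0.2, 5.5, 5.2 → best response b2.
Player 2 against Bottom: payoffs 5.8, 1.7, 3.9 → best response b1.
Mutual best responses: (Bottom, b1).

(Bottom, b1)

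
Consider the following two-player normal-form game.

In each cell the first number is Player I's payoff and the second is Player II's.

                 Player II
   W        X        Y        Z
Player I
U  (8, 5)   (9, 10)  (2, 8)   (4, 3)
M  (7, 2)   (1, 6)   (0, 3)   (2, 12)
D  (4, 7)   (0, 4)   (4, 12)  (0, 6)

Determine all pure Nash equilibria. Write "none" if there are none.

For each strategy profile, look for a profitable unilateral deviation.
(U, W): Player II can switch to X (5 → 10). Not NE.
(U, X): Player I gets 9, best alternative 1; Player II gets 10, best alternative 8. No profitable deviation — NE.
(U, Y): Player I can switch to D (2 → 4). Not NE.
(U, Z): Player II can switch to W (3 → 5). Not NE.
(M, W): Player I can switch to U (7 → 8). Not NE.
(M, X): Player I can switch to U (1 → 9). Not NE.
(M, Y): Player I can switch to U (0 → 2). Not NE.
(M, Z): Player I can switch to U (2 → 4). Not NE.
(D, W): Player I can switch to U (4 → 8). Not NE.
(D, Y): Player I gets 4, best alternative 2; Player II gets 12, best alternative 7. No profitable deviation — NE.
(The remaining 2 profiles each have a profitable deviation by the same check.)

Pure-strategy Nash equilibria: (U, X) and (D, Y)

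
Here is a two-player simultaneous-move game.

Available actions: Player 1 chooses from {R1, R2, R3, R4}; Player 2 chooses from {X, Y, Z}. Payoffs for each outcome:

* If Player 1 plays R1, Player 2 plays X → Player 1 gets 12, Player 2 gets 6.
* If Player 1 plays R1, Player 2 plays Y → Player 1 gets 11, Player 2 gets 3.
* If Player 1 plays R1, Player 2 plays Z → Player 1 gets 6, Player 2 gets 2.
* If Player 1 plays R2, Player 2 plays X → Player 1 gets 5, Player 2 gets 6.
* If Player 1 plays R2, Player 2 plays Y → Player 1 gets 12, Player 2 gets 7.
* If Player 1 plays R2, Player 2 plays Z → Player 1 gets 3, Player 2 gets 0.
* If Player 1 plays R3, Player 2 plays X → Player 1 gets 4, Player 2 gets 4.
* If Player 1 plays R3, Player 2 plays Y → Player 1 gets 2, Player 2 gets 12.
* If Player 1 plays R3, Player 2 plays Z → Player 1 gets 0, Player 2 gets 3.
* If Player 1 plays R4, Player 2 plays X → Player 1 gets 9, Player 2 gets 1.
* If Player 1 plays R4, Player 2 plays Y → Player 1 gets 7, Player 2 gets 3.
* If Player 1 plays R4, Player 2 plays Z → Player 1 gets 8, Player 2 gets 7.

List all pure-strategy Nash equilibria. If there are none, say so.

For each player, find the best response to each opponent profile; mutual best responses are the pure NE.
Player 1 against X: payoffs 12, 5, 4, 9 → best response R1.
Player 1 against Y: payoffs 11, 12, 2, 7 → best response R2.
Player 1 against Z: payoffs 6, 3, 0, 8 → best response R4.
Player 2 against R1: payoffs 6, 3, 2 → best response X.
Player 2 against R2: payoffs 6, 7, 0 → best response Y.
Player 2 against R3: payoffs 4, 12, 3 → best response Y.
Player 2 against R4: payoffs 1, 3, 7 → best response Z.
Mutual best responses: (R1, X); (R2, Y); (R4, Z).

Pure-strategy Nash equilibria: (R1, X), (R2, Y), (R4, Z)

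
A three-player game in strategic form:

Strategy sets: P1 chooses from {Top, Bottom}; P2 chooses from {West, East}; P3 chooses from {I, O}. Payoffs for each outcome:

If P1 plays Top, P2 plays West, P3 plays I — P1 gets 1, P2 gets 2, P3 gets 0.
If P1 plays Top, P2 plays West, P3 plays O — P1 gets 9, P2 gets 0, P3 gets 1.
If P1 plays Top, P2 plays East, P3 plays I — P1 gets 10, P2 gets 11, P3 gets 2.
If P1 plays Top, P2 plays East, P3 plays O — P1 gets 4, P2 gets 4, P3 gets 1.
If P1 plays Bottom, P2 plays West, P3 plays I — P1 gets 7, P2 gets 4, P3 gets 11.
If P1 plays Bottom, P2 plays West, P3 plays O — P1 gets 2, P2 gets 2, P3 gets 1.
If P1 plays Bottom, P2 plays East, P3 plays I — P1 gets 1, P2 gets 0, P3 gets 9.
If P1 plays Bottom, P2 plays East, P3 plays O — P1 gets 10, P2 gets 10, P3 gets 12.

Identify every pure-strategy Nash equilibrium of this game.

P1 against (West, I): payoffs 1, 7 → best response Bottom.
P1 against (West, O): payoffs 9, 2 → best response Top.
P1 against (East, I): payoffs 10, 1 → best response Top.
P1 against (East, O): payoffs 4, 10 → best response Bottom.
P2 against (Top, I): payoffs 2, 11 → best response East.
P2 against (Top, O): payoffs 0, 4 → best response East.
P2 against (Bottom, I): payoffs 4, 0 → best response West.
P2 against (Bottom, O): payoffs 2, 10 → best response East.
P3 against (Top, West): payoffs 0, 1 → best response O.
P3 against (Top, East): payoffs 2, 1 → best response I.
P3 against (Bottom, West): payoffs 11, 1 → best response I.
P3 against (Bottom, East): payoffs 9, 12 → best response O.
Mutual best responses: (Top, East, I); (Bottom, West, I); (Bottom, East, O).

(Top, East, I) and (Bottom, West, I) and (Bottom, East, O)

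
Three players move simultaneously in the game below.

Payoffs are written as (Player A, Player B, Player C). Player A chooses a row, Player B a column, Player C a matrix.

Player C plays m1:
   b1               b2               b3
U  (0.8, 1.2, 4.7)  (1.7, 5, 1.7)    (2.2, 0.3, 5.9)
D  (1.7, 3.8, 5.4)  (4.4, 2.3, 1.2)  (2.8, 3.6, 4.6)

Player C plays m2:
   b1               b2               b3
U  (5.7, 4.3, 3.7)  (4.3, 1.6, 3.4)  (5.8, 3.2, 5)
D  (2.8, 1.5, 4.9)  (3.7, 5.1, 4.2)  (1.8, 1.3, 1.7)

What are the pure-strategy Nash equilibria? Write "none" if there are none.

Mark each player's best response to every combination of opponents' strategies; a profile where every player is best-responding is a pure Nash equilibrium.
Player A against (b1, m1): payoffs 0.8, 1.7 → best response D.
Player A against (b1, m2): payoffs 5.7, 2.8 → best response U.
Player A against (b2, m1): payoffs 1.7, 4.4 → best response D.
Player A against (b2, m2): payoffs 4.3, 3.7 → best response U.
Player A against (b3, m1): payoffs 2.2, 2.8 → best response D.
Player A against (b3, m2): payoffs 5.8, 1.8 → best response U.
Player B against (U, m1): payoffs 1.2, 5, 0.3 → best response b2.
Player B against (U, m2): payoffs 4.3, 1.6, 3.2 → best response b1.
Player B against (D, m1): payoffs 3.8, 2.3, 3.6 → best response b1.
Player B against (D, m2): payoffs 1.5, 5.1, 1.3 → best response b2.
Player C against (U, b1): payoffs 4.7, 3.7 → best response m1.
Player C against (U, b2): payoffs 1.7, 3.4 → best response m2.
Player C against (U, b3): payoffs 5.9, 5 → best response m1.
Player C against (D, b1): payoffs 5.4, 4.9 → best response m1.
Player C against (D, b2): payoffs 1.2, 4.2 → best response m2.
Player C against (D, b3): payoffs 4.6, 1.7 → best response m1.
Mutual best responses: (D, b1, m1).

Pure NE: (D, b1, m1)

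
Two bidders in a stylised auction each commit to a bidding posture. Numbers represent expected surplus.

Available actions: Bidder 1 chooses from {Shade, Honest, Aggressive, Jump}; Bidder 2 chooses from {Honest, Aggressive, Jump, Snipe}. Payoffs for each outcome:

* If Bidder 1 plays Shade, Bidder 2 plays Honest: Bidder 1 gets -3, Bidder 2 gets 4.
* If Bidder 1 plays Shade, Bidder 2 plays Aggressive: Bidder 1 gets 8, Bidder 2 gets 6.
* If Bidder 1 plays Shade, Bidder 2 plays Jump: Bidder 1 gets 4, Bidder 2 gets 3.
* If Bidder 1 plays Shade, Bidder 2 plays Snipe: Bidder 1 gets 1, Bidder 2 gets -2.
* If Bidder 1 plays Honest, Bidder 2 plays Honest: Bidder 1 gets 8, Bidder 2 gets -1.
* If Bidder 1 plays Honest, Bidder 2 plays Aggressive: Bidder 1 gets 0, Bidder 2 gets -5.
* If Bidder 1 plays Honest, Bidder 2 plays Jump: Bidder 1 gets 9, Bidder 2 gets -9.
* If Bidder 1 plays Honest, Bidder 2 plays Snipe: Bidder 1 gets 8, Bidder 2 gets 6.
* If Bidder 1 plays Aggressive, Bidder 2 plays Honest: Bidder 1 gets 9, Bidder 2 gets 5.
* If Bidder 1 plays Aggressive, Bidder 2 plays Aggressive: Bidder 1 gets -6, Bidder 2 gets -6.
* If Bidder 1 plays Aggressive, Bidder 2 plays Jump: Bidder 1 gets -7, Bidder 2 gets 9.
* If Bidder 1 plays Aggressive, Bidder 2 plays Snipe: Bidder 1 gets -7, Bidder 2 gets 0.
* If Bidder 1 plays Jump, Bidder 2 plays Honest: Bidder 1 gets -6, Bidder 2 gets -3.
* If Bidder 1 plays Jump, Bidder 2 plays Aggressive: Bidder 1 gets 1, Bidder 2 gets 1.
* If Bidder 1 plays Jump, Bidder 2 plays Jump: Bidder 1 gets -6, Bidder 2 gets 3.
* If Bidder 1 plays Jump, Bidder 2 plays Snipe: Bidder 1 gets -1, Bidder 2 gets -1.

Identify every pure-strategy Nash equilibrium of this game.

(Shade, Honest): Bidder 1 can switch to Honest (-3 → 8). Not NE.
(Shade, Aggressive): Bidder 1 gets 8, best alternative 1; Bidder 2 gets 6, best alternative 4. No profitable deviation — NE.
(Shade, Jump): Bidder 1 can switch to Honest (4 → 9). Not NE.
(Shade, Snipe): Bidder 1 can switch to Honest (1 → 8). Not NE.
(Honest, Honest): Bidder 1 can switch to Aggressive (8 → 9). Not NE.
(Honest, Aggressive): Bidder 1 can switch to Shade (0 → 8). Not NE.
(Honest, Jump): Bidder 2 can switch to Honest (-9 → -1). Not NE.
(Honest, Snipe): Bidder 1 gets 8, best alternative 1; Bidder 2 gets 6, best alternative -1. No profitable deviation — NE.
(Aggressive, Honest): Bidder 2 can switch to Jump (5 → 9). Not NE.
(Aggressive, Aggressive): Bidder 1 can switch to Shade (-6 → 8). Not NE.
(Aggressive, Jump): Bidder 1 can switch to Shade (-7 → 4). Not NE.
(Aggressive, Snipe): Bidder 1 can switch to Shade (-7 → 1). Not NE.
(Jump, Honest): Bidder 1 can switch to Shade (-6 → -3). Not NE.
(Jump, Aggressive): Bidder 1 can switch to Shade (1 → 8). Not NE.
(The remaining 2 profiles each have a profitable deviation by the same check.)

(Shade, Aggressive); (Honest, Snipe)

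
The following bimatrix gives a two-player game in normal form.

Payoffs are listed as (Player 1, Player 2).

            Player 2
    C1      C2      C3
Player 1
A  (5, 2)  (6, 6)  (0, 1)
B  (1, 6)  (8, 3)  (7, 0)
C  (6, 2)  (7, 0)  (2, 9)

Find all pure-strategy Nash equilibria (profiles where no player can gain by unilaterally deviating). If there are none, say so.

No pure-strategy Nash equilibrium.

Player 1 against C1: payoffs 5, 1, 6 → best response C.
Player 1 against C2: payoffs 6, 8, 7 → best response B.
Player 1 against C3: payoffs 0, 7, 2 → best response B.
Player 2 against A: payoffs 2, 6, 1 → best response C2.
Player 2 against B: payoffs 6, 3, 0 → best response C1.
Player 2 against C: payoffs 2, 0, 9 → best response C3.
No profile is a mutual best response for all players.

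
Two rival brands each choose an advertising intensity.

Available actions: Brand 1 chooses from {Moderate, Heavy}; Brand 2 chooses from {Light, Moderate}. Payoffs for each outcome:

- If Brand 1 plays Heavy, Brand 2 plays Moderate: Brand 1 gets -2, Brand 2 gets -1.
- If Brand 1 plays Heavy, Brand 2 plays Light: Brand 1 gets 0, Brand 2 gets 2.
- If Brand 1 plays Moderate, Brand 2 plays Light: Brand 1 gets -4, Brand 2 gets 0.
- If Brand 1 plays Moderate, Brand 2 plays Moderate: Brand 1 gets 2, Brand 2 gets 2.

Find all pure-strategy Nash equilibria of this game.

Pure-strategy Nash equilibria: (Moderate, Moderate); (Heavy, Light)

(Moderate, Light): Brand 1 can switch to Heavy (-4 → 0). Not NE.
(Moderate, Moderate): Brand 1 gets 2, best alternative -2; Brand 2 gets 2, best alternative 0. No profitable deviation — NE.
(Heavy, Light): Brand 1 gets 0, best alternative -4; Brand 2 gets 2, best alternative -1. No profitable deviation — NE.
(Heavy, Moderate): Brand 1 can switch to Moderate (-2 → 2). Not NE.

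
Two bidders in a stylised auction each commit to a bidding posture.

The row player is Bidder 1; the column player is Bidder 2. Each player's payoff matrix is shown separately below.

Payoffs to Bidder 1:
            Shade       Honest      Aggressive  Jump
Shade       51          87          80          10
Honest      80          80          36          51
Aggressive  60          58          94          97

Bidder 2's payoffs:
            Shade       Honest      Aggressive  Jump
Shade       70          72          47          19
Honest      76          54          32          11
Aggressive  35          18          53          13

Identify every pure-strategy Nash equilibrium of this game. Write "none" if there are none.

(Shade, Shade): Bidder 1 can switch to Honest (51 → 80). Not NE.
(Shade, Honest): Bidder 1 gets 87, best alternative 80; Bidder 2 gets 72, best alternative 70. No profitable deviation — NE.
(Shade, Aggressive): Bidder 1 can switch to Aggressive (80 → 94). Not NE.
(Shade, Jump): Bidder 1 can switch to Honest (10 → 51). Not NE.
(Honest, Shade): Bidder 1 gets 80, best alternative 60; Bidder 2 gets 76, best alternative 54. No profitable deviation — NE.
(Honest, Honest): Bidder 1 can switch to Shade (80 → 87). Not NE.
(Honest, Aggressive): Bidder 1 can switch to Shade (36 → 80). Not NE.
(Honest, Jump): Bidder 1 can switch to Aggressive (51 → 97). Not NE.
(Aggressive, Shade): Bidder 1 can switch to Honest (60 → 80). Not NE.
(Aggressive, Honest): Bidder 1 can switch to Shade (58 → 87). Not NE.
(Aggressive, Aggressive): Bidder 1 gets 94, best alternative 80; Bidder 2 gets 53, best alternative 35. No profitable deviation — NE.
(Aggressive, Jump): Bidder 2 can switch to Shade (13 → 35). Not NE.

The pure Nash equilibria are (Shade, Honest); (Honest, Shade); (Aggressive, Aggressive).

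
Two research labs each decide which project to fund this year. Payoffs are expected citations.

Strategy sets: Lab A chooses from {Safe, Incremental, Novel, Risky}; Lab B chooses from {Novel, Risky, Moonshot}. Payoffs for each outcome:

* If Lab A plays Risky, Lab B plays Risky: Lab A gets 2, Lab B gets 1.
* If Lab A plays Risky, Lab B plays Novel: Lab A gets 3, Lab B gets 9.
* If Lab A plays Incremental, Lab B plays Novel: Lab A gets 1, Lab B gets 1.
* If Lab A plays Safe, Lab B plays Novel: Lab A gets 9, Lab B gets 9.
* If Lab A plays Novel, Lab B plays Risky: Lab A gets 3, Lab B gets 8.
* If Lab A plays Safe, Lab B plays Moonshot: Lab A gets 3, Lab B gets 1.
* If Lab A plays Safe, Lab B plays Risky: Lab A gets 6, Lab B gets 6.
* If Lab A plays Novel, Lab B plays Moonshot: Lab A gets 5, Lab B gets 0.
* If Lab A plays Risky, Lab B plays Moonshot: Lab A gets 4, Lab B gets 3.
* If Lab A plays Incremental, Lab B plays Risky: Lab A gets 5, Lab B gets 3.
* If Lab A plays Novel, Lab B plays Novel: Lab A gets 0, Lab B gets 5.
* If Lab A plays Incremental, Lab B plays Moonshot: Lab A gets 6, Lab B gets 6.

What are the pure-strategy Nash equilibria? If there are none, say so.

For each strategy profile, look for a profitable unilateral deviation.
(Safe, Novel): Lab A gets 9, best alternative 3; Lab B gets 9, best alternative 6. No profitable deviation — NE.
(Safe, Risky): Lab B can switch to Novel (6 → 9). Not NE.
(Safe, Moonshot): Lab A can switch to Incremental (3 → 6). Not NE.
(Incremental, Novel): Lab A can switch to Safe (1 → 9). Not NE.
(Incremental, Risky): Lab A can switch to Safe (5 → 6). Not NE.
(Incremental, Moonshot): Lab A gets 6, best alternative 5; Lab B gets 6, best alternative 3. No profitable deviation — NE.
(Novel, Novel): Lab A can switch to Safe (0 → 9). Not NE.
(Novel, Risky): Lab A can switch to Safe (3 → 6). Not NE.
(Novel, Moonshot): Lab A can switch to Incremental (5 → 6). Not NE.
(Risky, Novel): Lab A can switch to Safe (3 → 9). Not NE.
(Risky, Risky): Lab A can switch to Safe (2 → 6). Not NE.
(Risky, Moonshot): Lab A can switch to Incremental (4 → 6). Not NE.

Pure-strategy Nash equilibria: (Safe, Novel); (Incremental, Moonshot)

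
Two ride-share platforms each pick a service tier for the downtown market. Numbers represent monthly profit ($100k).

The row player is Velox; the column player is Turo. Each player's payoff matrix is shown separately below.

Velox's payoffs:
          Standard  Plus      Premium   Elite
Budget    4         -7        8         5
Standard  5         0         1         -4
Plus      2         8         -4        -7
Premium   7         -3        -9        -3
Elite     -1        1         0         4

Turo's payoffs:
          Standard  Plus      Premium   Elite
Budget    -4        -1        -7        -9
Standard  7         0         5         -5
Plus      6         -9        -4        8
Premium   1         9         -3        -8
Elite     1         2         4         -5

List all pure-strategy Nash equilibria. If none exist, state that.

(Budget, Standard): Velox can switch to Standard (4 → 5). Not NE.
(Budget, Plus): Velox can switch to Standard (-7 → 0). Not NE.
(Budget, Premium): Turo can switch to Standard (-7 → -4). Not NE.
(Budget, Elite): Turo can switch to Standard (-9 → -4). Not NE.
(Standard, Standard): Velox can switch to Premium (5 → 7). Not NE.
(Standard, Plus): Velox can switch to Plus (0 → 8). Not NE.
(The remaining 14 profiles each have a profitable deviation by the same check.)

There is no pure-strategy Nash equilibrium.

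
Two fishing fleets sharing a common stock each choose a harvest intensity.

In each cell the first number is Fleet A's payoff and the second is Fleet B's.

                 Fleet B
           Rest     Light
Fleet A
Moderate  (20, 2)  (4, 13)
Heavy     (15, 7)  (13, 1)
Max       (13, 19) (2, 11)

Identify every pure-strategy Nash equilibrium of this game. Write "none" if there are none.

none

Fleet A against Rest: payoffs 20, 15, 13 → best response Moderate.
Fleet A against Light: payoffs 4, 13, 2 → best response Heavy.
Fleet B against Moderate: payoffs 2, 13 → best response Light.
Fleet B against Heavy: payoffs 7, 1 → best response Rest.
Fleet B against Max: payoffs 19, 11 → best response Rest.
No profile is a mutual best response for all players.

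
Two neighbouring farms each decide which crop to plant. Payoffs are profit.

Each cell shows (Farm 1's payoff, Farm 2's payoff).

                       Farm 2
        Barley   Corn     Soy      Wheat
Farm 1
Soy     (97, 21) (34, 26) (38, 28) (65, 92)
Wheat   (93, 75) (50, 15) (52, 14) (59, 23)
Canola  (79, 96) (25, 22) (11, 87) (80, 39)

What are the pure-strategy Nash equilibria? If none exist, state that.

(Soy, Barley): Farm 2 can switch to Corn (21 → 26). Not NE.
(Soy, Corn): Farm 1 can switch to Wheat (34 → 50). Not NE.
(Soy, Soy): Farm 1 can switch to Wheat (38 → 52). Not NE.
(Soy, Wheat): Farm 1 can switch to Canola (65 → 80). Not NE.
(Wheat, Barley): Farm 1 can switch to Soy (93 → 97). Not NE.
(Wheat, Corn): Farm 2 can switch to Barley (15 → 75). Not NE.
(Wheat, Soy): Farm 2 can switch to Barley (14 → 75). Not NE.
(Wheat, Wheat): Farm 1 can switch to Soy (59 → 65). Not NE.
(Canola, Barley): Farm 1 can switch to Soy (79 → 97). Not NE.
(Canola, Corn): Farm 1 can switch to Soy (25 → 34). Not NE.
(The remaining 2 profiles each have a profitable deviation by the same check.)

This game has no pure Nash equilibrium.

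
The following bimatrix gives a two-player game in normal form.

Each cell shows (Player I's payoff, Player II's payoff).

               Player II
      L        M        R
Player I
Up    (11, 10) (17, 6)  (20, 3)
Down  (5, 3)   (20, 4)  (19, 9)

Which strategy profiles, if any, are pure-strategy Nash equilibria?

Pure NE: (Up, L)

(Up, L): Player I gets 11, best alternative 5; Player II gets 10, best alternative 6. No profitable deviation — NE.
(Up, M): Player I can switch to Down (17 → 20). Not NE.
(Up, R): Player II can switch to L (3 → 10). Not NE.
(Down, L): Player I can switch to Up (5 → 11). Not NE.
(Down, M): Player II can switch to R (4 → 9). Not NE.
(Down, R): Player I can switch to Up (19 → 20). Not NE.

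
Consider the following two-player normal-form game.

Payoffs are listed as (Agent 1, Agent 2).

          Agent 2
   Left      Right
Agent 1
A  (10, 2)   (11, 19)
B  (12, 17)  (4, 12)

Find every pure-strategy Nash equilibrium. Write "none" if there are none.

(A, Right) and (B, Left)

Mark each player's best response to every combination of opponents' strategies; a profile where every player is best-responding is a pure Nash equilibrium.
Agent 1 against Left: payoffs 10, 12 → best response B.
Agent 1 against Right: payoffs 11, 4 → best response A.
Agent 2 against A: payoffs 2, 19 → best response Right.
Agent 2 against B: payoffs 17, 12 → best response Left.
Mutual best responses: (A, Right); (B, Left).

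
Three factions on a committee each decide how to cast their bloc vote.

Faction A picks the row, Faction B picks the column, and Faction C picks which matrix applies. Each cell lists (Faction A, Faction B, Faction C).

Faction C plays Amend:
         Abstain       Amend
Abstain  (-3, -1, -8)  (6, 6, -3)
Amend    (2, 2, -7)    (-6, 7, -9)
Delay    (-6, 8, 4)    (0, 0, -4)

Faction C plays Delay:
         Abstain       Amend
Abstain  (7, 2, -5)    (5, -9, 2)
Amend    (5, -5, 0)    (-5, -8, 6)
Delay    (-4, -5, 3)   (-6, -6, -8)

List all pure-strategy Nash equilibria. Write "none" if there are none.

(Abstain, Abstain, Amend): Faction A can switch to Amend (-3 → 2). Not NE.
(Abstain, Abstain, Delay): Faction A gets 7, best alternative 5; Faction B gets 2, best alternative -9; Faction C gets -5, best alternative -8. No profitable deviation — NE.
(Abstain, Amend, Amend): Faction C can switch to Delay (-3 → 2). Not NE.
(Abstain, Amend, Delay): Faction B can switch to Abstain (-9 → 2). Not NE.
(Amend, Abstain, Amend): Faction B can switch to Amend (2 → 7). Not NE.
(Amend, Abstain, Delay): Faction A can switch to Abstain (5 → 7). Not NE.
(Amend, Amend, Amend): Faction A can switch to Abstain (-6 → 6). Not NE.
(The remaining 5 profiles each have a profitable deviation by the same check.)

The unique pure-strategy Nash equilibrium is (Abstain, Abstain, Delay).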